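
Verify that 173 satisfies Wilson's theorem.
(172)! mod 173 = 172. Since this equals -1 (mod 173), Wilson confirms 173 is prime.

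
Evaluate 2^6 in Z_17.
6 = 4 + 2 (binary 110). Repeated squaring mod 17: 2^1 ≡ 2; 2^2 ≡ 2² = 4 ≡ 4; 2^4 ≡ 4² = 16 ≡ 16. Multiply: 2^6 = 2^4 × 2^2 ≡ 16 × 4 (mod 17): 16 × 4 = 64 ≡ 13. So 2^6 ≡ 13 (mod 17).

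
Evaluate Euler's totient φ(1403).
1320

Prime factorization: 1403 = 23 × 61
Using the formula φ(n) = n × Π(1 - 1/p) for each prime factor p:
φ(1403) = 1403 × (1 - 1/23) × (1 - 1/61)
φ(1403) = 1320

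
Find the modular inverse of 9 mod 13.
9^(-1) ≡ 3 (mod 13). Verification: 9 × 3 = 27 ≡ 1 (mod 13)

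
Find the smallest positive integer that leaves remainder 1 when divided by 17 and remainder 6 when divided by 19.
M = 17 × 19 = 323. M₁ = 19, y₁ ≡ 9 (mod 17). M₂ = 17, y₂ ≡ 9 (mod 19). z = 1×19×9 + 6×17×9 ≡ 120 (mod 323). The smallest positive such number is 120.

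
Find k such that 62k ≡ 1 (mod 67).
62^(-1) ≡ 40 (mod 67). Verification: 62 × 40 = 2480 ≡ 1 (mod 67)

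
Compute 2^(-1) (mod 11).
2^(-1) ≡ 6 (mod 11). Verification: 2 × 6 = 12 ≡ 1 (mod 11)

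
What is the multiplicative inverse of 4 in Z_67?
17

Using Extended Euclidean Algorithm:
gcd(4, 67) = 1
Bezout coefficients: 4 × 17 + 67 × -1 = 1
So 4 × 17 ≡ 1 (mod 67)
The inverse is 17 mod 67 = 17
Verification: 4 × 17 = 68 = 1 × 67 + 1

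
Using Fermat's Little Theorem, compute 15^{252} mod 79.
52

By Fermat's Little Theorem, a^(p-1) ≡ 1 (mod p) for prime p and gcd(a, p) = 1
Here p = 79, so 15^78 ≡ 1 (mod 79)
We can reduce the exponent: 252 mod 78 = 18
So 15^252 ≡ 15^18 (mod 79)
Computing: 15^18 mod 79 = 52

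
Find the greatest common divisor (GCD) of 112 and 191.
1

Using the Euclidean algorithm:
112 = 0 × 191 + 112
191 = 1 × 112 + 79
112 = 1 × 79 + 33
79 = 2 × 33 + 13
33 = 2 × 13 + 7
13 = 1 × 7 + 6
7 = 1 × 6 + 1
6 = 6 × 1 + 0

GCD(112, 191) = 1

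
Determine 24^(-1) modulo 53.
24^(-1) ≡ 42 (mod 53). Verification: 24 × 42 = 1008 ≡ 1 (mod 53)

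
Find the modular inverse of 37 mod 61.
37^(-1) ≡ 33 (mod 61). Verification: 37 × 33 = 1221 ≡ 1 (mod 61)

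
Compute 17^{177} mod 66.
41

Using successive squaring:
Binary expansion of 177: 10110001
Powers of 17 mod 66 (each is the square of the previous):
  17^1 ≡ 17 (mod 66)
  17^2 ≡ 17² = 289 ≡ 25 (mod 66)
  17^4 ≡ 25² = 625 ≡ 31 (mod 66)
  17^8 ≡ 31² = 961 ≡ 37 (mod 66)
  17^16 ≡ 37² = 1369 ≡ 49 (mod 66)
  17^32 ≡ 49² = 2401 ≡ 25 (mod 66)
  17^64 ≡ 25² = 625 ≡ 31 (mod 66)
  17^128 ≡ 31² = 961 ≡ 37 (mod 66)
177 = 128 + 32 + 16 + 1, so 17^177 = 17^128 × 17^32 × 17^16 × 17^1 ≡ 37 × 25 × 49 × 17 (mod 66)
Multiplying step by step:
  37 × 25 = 925 ≡ 1 (mod 66)
  1 × 49 = 49 ≡ 49 (mod 66)
  49 × 17 = 833 ≡ 41 (mod 66)
Result: 17^177 ≡ 41 (mod 66)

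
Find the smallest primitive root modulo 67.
p - 1 = 66 has prime divisors 2, 3, 11. h is a primitive root mod 67 iff h^(66/q) ≢ 1 (mod 67) for each such q.
h = 2: 2^33 ≡ 66, 2^22 ≡ 37, 2^6 ≡ 64 (mod 67); none is 1, so 2 has order 66 and is a primitive root.
The smallest primitive root mod 67 is g = 2.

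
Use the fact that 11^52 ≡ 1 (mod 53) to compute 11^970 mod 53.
By Fermat: 11^{52} ≡ 1 (mod 53). 970 ≡ 34 (mod 52). So 11^{970} ≡ 11^{34} ≡ 10 (mod 53)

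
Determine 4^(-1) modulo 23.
4^(-1) ≡ 6 (mod 23). Verification: 4 × 6 = 24 ≡ 1 (mod 23)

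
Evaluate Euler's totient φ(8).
4

Prime factorization: 8 = 2^3
Using the formula φ(n) = n × Π(1 - 1/p) for each prime factor p:
φ(8) = 8 × (1 - 1/2)
φ(8) = 4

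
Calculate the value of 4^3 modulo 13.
3 = 2 + 1 (binary 11). Repeated squaring mod 13: 4^1 ≡ 4; 4^2 ≡ 4² = 16 ≡ 3. Multiply: 4^3 = 4^2 × 4^1 ≡ 3 × 4 (mod 13): 3 × 4 = 12 ≡ 12. So 4^3 ≡ 12 (mod 13).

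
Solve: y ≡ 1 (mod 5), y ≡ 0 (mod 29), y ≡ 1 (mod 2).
M = 5 × 29 × 2 = 290. M₁ = 58, y₁ ≡ 2 (mod 5). M₂ = 10, y₂ ≡ 3 (mod 29). M₃ = 145, y₃ ≡ 1 (mod 2). y = 1×58×2 + 0×10×3 + 1×145×1 ≡ 261 (mod 290)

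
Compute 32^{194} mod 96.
64

Using successive squaring:
Binary expansion of 194: 11000010
Powers of 32 mod 96 (each is the square of the previous):
  32^1 ≡ 32 (mod 96)
  32^2 ≡ 32² = 1024 ≡ 64 (mod 96)
  32^4 ≡ 64² = 4096 ≡ 64 (mod 96)
  32^8 ≡ 64² = 4096 ≡ 64 (mod 96)
  32^16 ≡ 64² = 4096 ≡ 64 (mod 96)
  32^32 ≡ 64² = 4096 ≡ 64 (mod 96)
  32^64 ≡ 64² = 4096 ≡ 64 (mod 96)
  32^128 ≡ 64² = 4096 ≡ 64 (mod 96)
194 = 128 + 64 + 2, so 32^194 = 32^128 × 32^64 × 32^2 ≡ 64 × 64 × 64 (mod 96)
Multiplying step by step:
  64 × 64 = 4096 ≡ 64 (mod 96)
  64 × 64 = 4096 ≡ 64 (mod 96)
Result: 32^194 ≡ 64 (mod 96)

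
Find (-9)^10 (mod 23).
(-9) ≡ 14 (mod 23). 10 = 8 + 2 (binary 1010). Repeated squaring mod 23: 14^1 ≡ 14; 14^2 ≡ 14² = 196 ≡ 12; 14^4 ≡ 12² = 144 ≡ 6; 14^8 ≡ 6² = 36 ≡ 13. Multiply: (-9)^10 ≡ 14^8 × 14^2 ≡ 13 × 12 (mod 23): 13 × 12 = 156 ≡ 18. So (-9)^10 ≡ 18 (mod 23).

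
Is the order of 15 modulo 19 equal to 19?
No, the actual order is 18, not 19.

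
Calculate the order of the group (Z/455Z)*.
288

Prime factorization: 455 = 5 × 7 × 13
Using the formula φ(n) = n × Π(1 - 1/p) for each prime factor p:
φ(455) = 455 × (1 - 1/5) × (1 - 1/7) × (1 - 1/13)
φ(455) = 288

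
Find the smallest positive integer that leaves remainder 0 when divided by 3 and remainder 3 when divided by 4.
M = 3 × 4 = 12. M₁ = 4, y₁ ≡ 1 (mod 3). M₂ = 3, y₂ ≡ 3 (mod 4). r = 0×4×1 + 3×3×3 ≡ 3 (mod 12). The smallest positive such number is 3.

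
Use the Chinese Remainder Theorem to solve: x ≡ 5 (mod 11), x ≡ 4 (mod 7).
60

Using the Chinese Remainder Theorem:
M = product of moduli = 77
For equation 1: M_1 = 7, 7 ≡ 7 (mod 11), inverse of 7 mod 11 is 8 (check: 7 × 8 = 56 ≡ 1 (mod 11))
For equation 2: M_2 = 11, 11 ≡ 4 (mod 7), inverse of 11 mod 7 is 2 (check: 4 × 2 = 8 ≡ 1 (mod 7))
Combine: x ≡ Σ r_i×M_i×(M_i⁻¹ mod m_i) = 5×7×8 + 4×11×2 = 280 + 88 = 368
368 mod 77 = 60
x ≡ 60 (mod 77)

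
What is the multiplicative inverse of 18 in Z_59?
18^(-1) ≡ 23 (mod 59). Verification: 18 × 23 = 414 ≡ 1 (mod 59)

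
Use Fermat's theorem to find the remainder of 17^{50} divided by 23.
12

By Fermat's Little Theorem, a^(p-1) ≡ 1 (mod p) for prime p and gcd(a, p) = 1
Here p = 23, so 17^22 ≡ 1 (mod 23)
We can reduce the exponent: 50 mod 22 = 6
So 17^50 ≡ 17^6 (mod 23)
Computing: 17^6 mod 23 = 12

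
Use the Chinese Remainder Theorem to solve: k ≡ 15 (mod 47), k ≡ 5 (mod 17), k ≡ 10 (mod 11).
3728

Using the Chinese Remainder Theorem:
M = product of moduli = 8789
For equation 1: M_1 = 187, 187 ≡ 46 (mod 47), inverse of 187 mod 47 is 46 (check: 46 × 46 = 2116 ≡ 1 (mod 47))
For equation 2: M_2 = 517, 517 ≡ 7 (mod 17), inverse of 517 mod 17 is 5 (check: 7 × 5 = 35 ≡ 1 (mod 17))
For equation 3: M_3 = 799, 799 ≡ 7 (mod 11), inverse of 799 mod 11 is 8 (check: 7 × 8 = 56 ≡ 1 (mod 11))
Combine: k ≡ Σ r_i×M_i×(M_i⁻¹ mod m_i) = 15×187×46 + 5×517×5 + 10×799×8 = 129030 + 12925 + 63920 = 205875
205875 mod 8789 = 3728
k ≡ 3728 (mod 8789)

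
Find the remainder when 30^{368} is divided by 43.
By Fermat: 30^{42} ≡ 1 (mod 43). 368 = 8×42 + 32. So 30^{368} ≡ 30^{32} ≡ 23 (mod 43)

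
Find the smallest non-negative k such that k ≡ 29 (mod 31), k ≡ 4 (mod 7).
60

Using the Chinese Remainder Theorem:
M = product of moduli = 217
For equation 1: M_1 = 7, 7 ≡ 7 (mod 31), inverse of 7 mod 31 is 9 (check: 7 × 9 = 63 ≡ 1 (mod 31))
For equation 2: M_2 = 31, 31 ≡ 3 (mod 7), inverse of 31 mod 7 is 5 (check: 3 × 5 = 15 ≡ 1 (mod 7))
Combine: k ≡ Σ r_i×M_i×(M_i⁻¹ mod m_i) = 29×7×9 + 4×31×5 = 1827 + 620 = 2447
2447 mod 217 = 60
k ≡ 60 (mod 217)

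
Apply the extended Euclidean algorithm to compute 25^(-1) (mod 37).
Extended GCD: 25(3) + 37(-2) = 1. So 25^(-1) ≡ 3 ≡ 3 (mod 37). Verify: 25 × 3 = 75 ≡ 1 (mod 37)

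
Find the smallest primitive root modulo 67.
2

A primitive root g modulo p has order p-1 = 66
Prime divisors of 66: [2, 3, 11]
g is a primitive root iff g^(66/q) ≢ 1 (mod 67) for each prime divisor q
Testing small values:
  g = 2: 2^33 ≡ 66, 2^22 ≡ 37, 2^6 ≡ 64 (mod 67) → none is 1, primitive root!
The smallest primitive root is 2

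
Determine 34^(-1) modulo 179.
34^(-1) ≡ 79 (mod 179). Verification: 34 × 79 = 2686 ≡ 1 (mod 179)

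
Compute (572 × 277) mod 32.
12

(572 × 277) = 158444
158444 mod 32 = 12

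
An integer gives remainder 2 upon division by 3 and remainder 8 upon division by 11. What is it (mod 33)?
M = 3 × 11 = 33. M₁ = 11, y₁ ≡ 2 (mod 3). M₂ = 3, y₂ ≡ 4 (mod 11). y = 2×11×2 + 8×3×4 ≡ 8 (mod 33). The smallest positive such number is 8.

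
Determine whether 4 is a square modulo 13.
By Euler's criterion: 4^{6} ≡ 1 (mod 13). Since this equals 1, 4 is a QR.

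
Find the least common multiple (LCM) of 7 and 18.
126

First find GCD(7, 18) using the Euclidean algorithm:
7 = 0 × 18 + 7
18 = 2 × 7 + 4
7 = 1 × 4 + 3
4 = 1 × 3 + 1
3 = 3 × 1 + 0
GCD(7, 18) = 1

LCM formula: LCM(a, b) = (a × b) / GCD(a, b)
LCM(7, 18) = (7 × 18) / 1
LCM(7, 18) = 126 / 1
LCM(7, 18) = 126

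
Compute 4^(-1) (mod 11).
3

Using Extended Euclidean Algorithm:
gcd(4, 11) = 1
Bezout coefficients: 4 × 3 + 11 × -1 = 1
So 4 × 3 ≡ 1 (mod 11)
The inverse is 3 mod 11 = 3
Verification: 4 × 3 = 12 = 1 × 11 + 1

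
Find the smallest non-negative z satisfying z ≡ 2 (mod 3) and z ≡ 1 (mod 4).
M = 3 × 4 = 12. M₁ = 4, y₁ ≡ 1 (mod 3). M₂ = 3, y₂ ≡ 3 (mod 4). z = 2×4×1 + 1×3×3 ≡ 5 (mod 12)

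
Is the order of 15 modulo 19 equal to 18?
Yes, ord_19(15) = 18.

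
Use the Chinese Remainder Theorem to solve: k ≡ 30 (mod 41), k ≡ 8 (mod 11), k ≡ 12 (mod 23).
932

Using the Chinese Remainder Theorem:
M = product of moduli = 10373
For equation 1: M_1 = 253, 253 ≡ 7 (mod 41), inverse of 253 mod 41 is 6 (check: 7 × 6 = 42 ≡ 1 (mod 41))
For equation 2: M_2 = 943, 943 ≡ 8 (mod 11), inverse of 943 mod 11 is 7 (check: 8 × 7 = 56 ≡ 1 (mod 11))
For equation 3: M_3 = 451, 451 ≡ 14 (mod 23), inverse of 451 mod 23 is 5 (check: 14 × 5 = 70 ≡ 1 (mod 23))
Combine: k ≡ Σ r_i×M_i×(M_i⁻¹ mod m_i) = 30×253×6 + 8×943×7 + 12×451×5 = 45540 + 52808 + 27060 = 125408
125408 mod 10373 = 932
k ≡ 932 (mod 10373)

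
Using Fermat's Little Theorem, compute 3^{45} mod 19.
18

By Fermat's Little Theorem, a^(p-1) ≡ 1 (mod p) for prime p and gcd(a, p) = 1
Here p = 19, so 3^18 ≡ 1 (mod 19)
We can reduce the exponent: 45 mod 18 = 9
So 3^45 ≡ 3^9 (mod 19)
Computing: 3^9 mod 19 = 18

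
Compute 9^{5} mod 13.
3

Using successive squaring:
Binary expansion of 5: 101
Powers of 9 mod 13 (each is the square of the previous):
  9^1 ≡ 9 (mod 13)
  9^2 ≡ 9² = 81 ≡ 3 (mod 13)
  9^4 ≡ 3² = 9 ≡ 9 (mod 13)
5 = 4 + 1, so 9^5 = 9^4 × 9^1 ≡ 9 × 9 (mod 13)
Multiplying step by step:
  9 × 9 = 81 ≡ 3 (mod 13)
Result: 9^5 ≡ 3 (mod 13)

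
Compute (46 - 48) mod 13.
11

(46 - 48) = -2
-2 mod 13 = 11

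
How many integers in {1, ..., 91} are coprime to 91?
72

Prime factorization: 91 = 7 × 13
Using the formula φ(n) = n × Π(1 - 1/p) for each prime factor p:
φ(91) = 91 × (1 - 1/7) × (1 - 1/13)
φ(91) = 72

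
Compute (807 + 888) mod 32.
31

(807 + 888) = 1695
1695 mod 32 = 31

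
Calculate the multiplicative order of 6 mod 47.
Powers of 6 mod 47: 6^1≡6, 6^2≡36, 6^3≡28, 6^4≡27, 6^5≡21, 6^6≡32, 6^7≡4, 6^8≡24, 6^9≡3, 6^10≡18, 6^11≡14, 6^12≡37, 6^13≡34, 6^14≡16, 6^15≡2, 6^16≡12, 6^17≡25, 6^18≡9, 6^19≡7, 6^20≡42, 6^21≡17, 6^22≡8, 6^23≡1. Order = 23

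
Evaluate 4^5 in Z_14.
5 = 4 + 1 (binary 101). Repeated squaring mod 14: 4^1 ≡ 4; 4^2 ≡ 4² = 16 ≡ 2; 4^4 ≡ 2² = 4 ≡ 4. Multiply: 4^5 = 4^4 × 4^1 ≡ 4 × 4 (mod 14): 4 × 4 = 16 ≡ 2. So 4^5 ≡ 2 (mod 14).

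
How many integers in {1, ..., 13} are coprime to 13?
12

Prime factorization: 13 = 13
Using the formula φ(n) = n × Π(1 - 1/p) for each prime factor p:
φ(13) = 13 × (1 - 1/13)
φ(13) = 12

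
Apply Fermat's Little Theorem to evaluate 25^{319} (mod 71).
54

By Fermat's Little Theorem, a^(p-1) ≡ 1 (mod p) for prime p and gcd(a, p) = 1
Here p = 71, so 25^70 ≡ 1 (mod 71)
We can reduce the exponent: 319 mod 70 = 39
So 25^319 ≡ 25^39 (mod 71)
Computing: 25^39 mod 71 = 54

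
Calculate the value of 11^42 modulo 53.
Using repeated squaring. 42 = 32 + 8 + 2 (binary 101010). Repeated squaring mod 53: 11^1 ≡ 11; 11^2 ≡ 11² = 121 ≡ 15; 11^4 ≡ 15² = 225 ≡ 13; 11^8 ≡ 13² = 169 ≡ 10; 11^16 ≡ 10² = 100 ≡ 47; 11^32 ≡ 47² = 2209 ≡ 36. Multiply: 11^42 = 11^32 × 11^8 × 11^2 ≡ 36 × 10 × 15 (mod 53): 36 × 10 = 360 ≡ 42; 42 × 15 = 630 ≡ 47. So 11^42 ≡ 47 (mod 53).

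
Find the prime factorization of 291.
3 × 97

Divide by primes starting from smallest:
291 ÷ 3 = 97
97 ÷ 97 = 1

291 = 3 × 97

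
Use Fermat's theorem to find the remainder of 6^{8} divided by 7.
1

By Fermat's Little Theorem, a^(p-1) ≡ 1 (mod p) for prime p and gcd(a, p) = 1
Here p = 7, so 6^6 ≡ 1 (mod 7)
We can reduce the exponent: 8 mod 6 = 2
So 6^8 ≡ 6^2 (mod 7)
Computing: 6^2 mod 7 = 1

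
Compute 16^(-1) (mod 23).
16^(-1) ≡ 13 (mod 23). Verification: 16 × 13 = 208 ≡ 1 (mod 23)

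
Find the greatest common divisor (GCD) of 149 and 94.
1

Using the Euclidean algorithm:
149 = 1 × 94 + 55
94 = 1 × 55 + 39
55 = 1 × 39 + 16
39 = 2 × 16 + 7
16 = 2 × 7 + 2
7 = 3 × 2 + 1
2 = 2 × 1 + 0

GCD(149, 94) = 1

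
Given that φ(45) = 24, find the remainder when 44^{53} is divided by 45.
By Euler: 44^{24} ≡ 1 (mod 45) since gcd(44, 45) = 1. 53 = 2×24 + 5. So 44^{53} ≡ 44^{5} ≡ 44 (mod 45)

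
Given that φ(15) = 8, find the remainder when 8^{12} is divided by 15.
By Euler: 8^{8} ≡ 1 (mod 15) since gcd(8, 15) = 1. 12 = 1×8 + 4. So 8^{12} ≡ 8^{4} ≡ 1 (mod 15)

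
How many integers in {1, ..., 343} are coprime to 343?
294

Prime factorization: 343 = 7^3
Using the formula φ(n) = n × Π(1 - 1/p) for each prime factor p:
φ(343) = 343 × (1 - 1/7)
φ(343) = 294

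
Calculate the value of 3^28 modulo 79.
Using repeated squaring. 28 = 16 + 8 + 4 (binary 11100). Repeated squaring mod 79: 3^1 ≡ 3; 3^2 ≡ 3² = 9 ≡ 9; 3^4 ≡ 9² = 81 ≡ 2; 3^8 ≡ 2² = 4 ≡ 4; 3^16 ≡ 4² = 16 ≡ 16. Multiply: 3^28 = 3^16 × 3^8 × 3^4 ≡ 16 × 4 × 2 (mod 79): 16 × 4 = 64 ≡ 64; 64 × 2 = 128 ≡ 49. So 3^28 ≡ 49 (mod 79).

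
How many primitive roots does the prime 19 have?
Number of primitive roots mod 19 = φ(18) = 6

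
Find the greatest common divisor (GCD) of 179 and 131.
1

Using the Euclidean algorithm:
179 = 1 × 131 + 48
131 = 2 × 48 + 35
48 = 1 × 35 + 13
35 = 2 × 13 + 9
13 = 1 × 9 + 4
9 = 2 × 4 + 1
4 = 4 × 1 + 0

GCD(179, 131) = 1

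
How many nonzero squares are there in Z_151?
For prime 151, there are (p-1)/2 = (151-1)/2 = 75 quadratic residues (excluding 0).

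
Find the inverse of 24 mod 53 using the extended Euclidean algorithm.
Extended GCD: 24(-11) + 53(5) = 1. So 24^(-1) ≡ 42 ≡ 42 (mod 53). Verify: 24 × 42 = 1008 ≡ 1 (mod 53)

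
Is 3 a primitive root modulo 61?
No

To verify, check if 3^(60/q) ≢ 1 (mod 61) for each prime divisor q of 60
Divisors of 60 = 60: [1, 2, 3, 4, 5, 6, 10, 12, 15, 20, 30, 60]
  3^(60/2) = 3^30 ≡ 1 (mod 61)
  3^(60/3) = 3^20 ≡ 1 (mod 61)
  3^(60/5) = 3^12 ≡ 9 (mod 61)
Conclusion: 3 is not a primitive root modulo 61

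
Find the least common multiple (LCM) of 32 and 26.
416

First find GCD(32, 26) using the Euclidean algorithm:
32 = 1 × 26 + 6
26 = 4 × 6 + 2
6 = 3 × 2 + 0
GCD(32, 26) = 2

LCM formula: LCM(a, b) = (a × b) / GCD(a, b)
LCM(32, 26) = (32 × 26) / 2
LCM(32, 26) = 832 / 2
LCM(32, 26) = 416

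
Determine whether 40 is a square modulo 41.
By Euler's criterion: 40^{20} ≡ 1 (mod 41). Since this equals 1, 40 is a QR.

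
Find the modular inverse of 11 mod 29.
11^(-1) ≡ 8 (mod 29). Verification: 11 × 8 = 88 ≡ 1 (mod 29)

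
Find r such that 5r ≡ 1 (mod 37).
5^(-1) ≡ 15 (mod 37). Verification: 5 × 15 = 75 ≡ 1 (mod 37)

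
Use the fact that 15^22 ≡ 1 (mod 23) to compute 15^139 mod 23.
By Fermat: 15^{22} ≡ 1 (mod 23). 139 = 6×22 + 7. So 15^{139} ≡ 15^{7} ≡ 11 (mod 23)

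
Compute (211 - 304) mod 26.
11

(211 - 304) = -93
-93 mod 26 = 11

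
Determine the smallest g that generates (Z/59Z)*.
2

A primitive root g modulo p has order p-1 = 58
Prime divisors of 58: [2, 29]
g is a primitive root iff g^(58/q) ≢ 1 (mod 59) for each prime divisor q
Testing small values:
  g = 2: 2^29 ≡ 58, 2^2 ≡ 4 (mod 59) → none is 1, primitive root!
The smallest primitive root is 2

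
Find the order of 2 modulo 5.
Powers of 2 mod 5: 2^1≡2, 2^2≡4, 2^3≡3, 2^4≡1. Order = 4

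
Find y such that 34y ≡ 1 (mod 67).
34^(-1) ≡ 2 (mod 67). Verification: 34 × 2 = 68 ≡ 1 (mod 67)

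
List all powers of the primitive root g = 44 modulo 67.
g^1, g^2, ..., g^{66} mod 67: {44, 60, 27, 49, 12, 59, 50, 56, 52, 10, 38, 64, 2, 21, 53, 54, 31, 24, 51, 33, 45, 37, 20, 9, 61, 4, 42, 39, 41, 62, 48, 35, 66, 23, 7, 40, 18, 55, 8, 17, 11, 15, 57, 29, 3, 65, 46, 14, 13, 36, 43, 16, 34, 22, 30, 47, 58, 6, 63, 25, 28, 26, 5, 19, 32, 1}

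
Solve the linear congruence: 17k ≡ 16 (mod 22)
10

Since gcd(17, 22) = 1 divides 16, a solution exists.
Multiply both sides by the inverse of 17 mod 22:
  17^(-1) mod 22 = 13
  x ≡ 13 × 16 ≡ 208 ≡ 10 (mod 22)
Verification: 17 × 10 = 170 = 7 × 22 + 16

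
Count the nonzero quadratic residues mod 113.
For prime 113, there are (p-1)/2 = (113-1)/2 = 56 quadratic residues (excluding 0).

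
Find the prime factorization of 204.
2^2 × 3 × 17

Divide by primes starting from smallest:
204 ÷ 2 = 102
102 ÷ 2 = 51
51 ÷ 3 = 17
17 ÷ 17 = 1

204 = 2^2 × 3 × 17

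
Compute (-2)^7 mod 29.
(-2) ≡ 27 (mod 29). 7 = 4 + 2 + 1 (binary 111). Repeated squaring mod 29: 27^1 ≡ 27; 27^2 ≡ 27² = 729 ≡ 4; 27^4 ≡ 4² = 16 ≡ 16. Multiply: (-2)^7 ≡ 27^4 × 27^2 × 27^1 ≡ 16 × 4 × 27 (mod 29): 16 × 4 = 64 ≡ 6; 6 × 27 = 162 ≡ 17. So (-2)^7 ≡ 17 (mod 29).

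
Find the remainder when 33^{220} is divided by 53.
By Fermat: 33^{52} ≡ 1 (mod 53). 220 = 4×52 + 12. So 33^{220} ≡ 33^{12} ≡ 28 (mod 53)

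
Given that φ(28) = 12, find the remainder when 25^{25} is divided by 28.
By Euler: 25^{12} ≡ 1 (mod 28) since gcd(25, 28) = 1. 25 = 2×12 + 1. So 25^{25} ≡ 25^{1} ≡ 25 (mod 28)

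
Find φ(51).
32

Prime factorization: 51 = 3 × 17
Using the formula φ(n) = n × Π(1 - 1/p) for each prime factor p:
φ(51) = 51 × (1 - 1/3) × (1 - 1/17)
φ(51) = 32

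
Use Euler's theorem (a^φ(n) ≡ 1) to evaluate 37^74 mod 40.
By Euler: 37^{16} ≡ 1 (mod 40) since gcd(37, 40) = 1. 74 = 4×16 + 10. So 37^{74} ≡ 37^{10} ≡ 9 (mod 40)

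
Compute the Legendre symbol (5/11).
(5/11) = 5^{5} mod 11 = 1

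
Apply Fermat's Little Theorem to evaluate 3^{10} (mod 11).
1

By Fermat's Little Theorem, a^(p-1) ≡ 1 (mod p) for prime p and gcd(a, p) = 1
Here p = 11, so 3^10 ≡ 1 (mod 11)
We can reduce the exponent: 10 mod 10 = 0
So 3^10 ≡ 3^0 (mod 11)
Computing: 3^0 mod 11 = 1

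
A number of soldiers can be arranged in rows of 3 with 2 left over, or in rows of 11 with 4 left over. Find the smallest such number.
M = 3 × 11 = 33. M₁ = 11, y₁ ≡ 2 (mod 3). M₂ = 3, y₂ ≡ 4 (mod 11). z = 2×11×2 + 4×3×4 ≡ 26 (mod 33). The smallest positive such number is 26.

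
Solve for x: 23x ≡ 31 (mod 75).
47

Since gcd(23, 75) = 1 divides 31, a solution exists.
Multiply both sides by the inverse of 23 mod 75:
  23^(-1) mod 75 = 62
  x ≡ 62 × 31 ≡ 1922 ≡ 47 (mod 75)
Verification: 23 × 47 = 1081 = 14 × 75 + 31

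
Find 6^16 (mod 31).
Using repeated squaring. 16 = 16 (binary 10000). Repeated squaring mod 31: 6^1 ≡ 6; 6^2 ≡ 6² = 36 ≡ 5; 6^4 ≡ 5² = 25 ≡ 25; 6^8 ≡ 25² = 625 ≡ 5; 6^16 ≡ 5² = 25 ≡ 25. So 6^16 ≡ 25 (mod 31).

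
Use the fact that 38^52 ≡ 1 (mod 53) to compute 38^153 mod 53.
By Fermat: 38^{52} ≡ 1 (mod 53). 153 = 2×52 + 49. So 38^{153} ≡ 38^{49} ≡ 25 (mod 53)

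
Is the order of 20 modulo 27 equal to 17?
No, the actual order is 18, not 17.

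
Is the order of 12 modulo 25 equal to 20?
Yes, ord_25(12) = 20.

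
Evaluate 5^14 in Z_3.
Using Fermat: 5^{2} ≡ 1 (mod 3). 14 ≡ 0 (mod 2). So 5^{14} ≡ 5^{0} ≡ 1 (mod 3)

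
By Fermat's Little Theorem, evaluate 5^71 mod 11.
By Fermat: 5^{10} ≡ 1 (mod 11). 71 = 7×10 + 1. So 5^{71} ≡ 5^{1} ≡ 5 (mod 11)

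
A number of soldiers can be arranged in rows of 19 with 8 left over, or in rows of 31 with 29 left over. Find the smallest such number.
M = 19 × 31 = 589. M₁ = 31, y₁ ≡ 8 (mod 19). M₂ = 19, y₂ ≡ 18 (mod 31). z = 8×31×8 + 29×19×18 ≡ 122 (mod 589). The smallest positive such number is 122.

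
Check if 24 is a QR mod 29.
By Euler's criterion: 24^{14} ≡ 1 (mod 29). Since this equals 1, 24 is a QR.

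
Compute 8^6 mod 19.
6 = 4 + 2 (binary 110). Repeated squaring mod 19: 8^1 ≡ 8; 8^2 ≡ 8² = 64 ≡ 7; 8^4 ≡ 7² = 49 ≡ 11. Multiply: 8^6 = 8^4 × 8^2 ≡ 11 × 7 (mod 19): 11 × 7 = 77 ≡ 1. So 8^6 ≡ 1 (mod 19).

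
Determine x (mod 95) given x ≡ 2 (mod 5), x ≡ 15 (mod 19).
72

Using the Chinese Remainder Theorem:
M = product of moduli = 95
For equation 1: M_1 = 19, 19 ≡ 4 (mod 5), inverse of 19 mod 5 is 4 (check: 4 × 4 = 16 ≡ 1 (mod 5))
For equation 2: M_2 = 5, 5 ≡ 5 (mod 19), inverse of 5 mod 19 is 4 (check: 5 × 4 = 20 ≡ 1 (mod 19))
Combine: x ≡ Σ r_i×M_i×(M_i⁻¹ mod m_i) = 2×19×4 + 15×5×4 = 152 + 300 = 452
452 mod 95 = 72
x ≡ 72 (mod 95)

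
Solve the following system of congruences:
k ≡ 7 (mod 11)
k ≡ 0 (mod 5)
40

Using the Chinese Remainder Theorem:
M = product of moduli = 55
For equation 1: M_1 = 5, 5 ≡ 5 (mod 11), inverse of 5 mod 11 is 9 (check: 5 × 9 = 45 ≡ 1 (mod 11))
For equation 2: M_2 = 11, 11 ≡ 1 (mod 5), inverse of 11 mod 5 is 1 (check: 1 × 1 = 1 ≡ 1 (mod 5))
Combine: k ≡ Σ r_i×M_i×(M_i⁻¹ mod m_i) = 7×5×9 + 0×11×1 = 315 + 0 = 315
315 mod 55 = 40
k ≡ 40 (mod 55)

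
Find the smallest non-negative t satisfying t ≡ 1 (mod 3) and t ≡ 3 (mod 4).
M = 3 × 4 = 12. M₁ = 4, y₁ ≡ 1 (mod 3). M₂ = 3, y₂ ≡ 3 (mod 4). t = 1×4×1 + 3×3×3 ≡ 7 (mod 12)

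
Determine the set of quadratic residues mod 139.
QRs mod 139: {1, 4, 5, 6, 7, 9, 11, 13, 16, 20, 24, 25, 28, 29, 30, 31, 34, 35, 36, 37, 38, 41, 42, 44, 45, 46, 47, 49, 51, 52, 54, 55, 57, 63, 64, 65, 66, 67, 69, 71, 77, 78, 79, 80, 81, 83, 86, 89, 91, 96, 99, 100, 106, 107, 112, 113, 116, 117, 118, 120, 121, 122, 124, 125, 127, 129, 131, 136, 137}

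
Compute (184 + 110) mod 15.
9

(184 + 110) = 294
294 mod 15 = 9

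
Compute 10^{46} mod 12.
4

Using successive squaring:
Binary expansion of 46: 101110
Powers of 10 mod 12 (each is the square of the previous):
  10^1 ≡ 10 (mod 12)
  10^2 ≡ 10² = 100 ≡ 4 (mod 12)
  10^4 ≡ 4² = 16 ≡ 4 (mod 12)
  10^8 ≡ 4² = 16 ≡ 4 (mod 12)
  10^16 ≡ 4² = 16 ≡ 4 (mod 12)
  10^32 ≡ 4² = 16 ≡ 4 (mod 12)
46 = 32 + 8 + 4 + 2, so 10^46 = 10^32 × 10^8 × 10^4 × 10^2 ≡ 4 × 4 × 4 × 4 (mod 12)
Multiplying step by step:
  4 × 4 = 16 ≡ 4 (mod 12)
  4 × 4 = 16 ≡ 4 (mod 12)
  4 × 4 = 16 ≡ 4 (mod 12)
Result: 10^46 ≡ 4 (mod 12)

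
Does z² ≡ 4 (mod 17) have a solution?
By Euler's criterion: 4^{8} ≡ 1 (mod 17). Since this equals 1, 4 is a QR.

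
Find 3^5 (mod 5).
5 = 4 + 1 (binary 101). Repeated squaring mod 5: 3^1 ≡ 3; 3^2 ≡ 3² = 9 ≡ 4; 3^4 ≡ 4² = 16 ≡ 1. Multiply: 3^5 = 3^4 × 3^1 ≡ 1 × 3 (mod 5): 1 × 3 = 3 ≡ 3. So 3^5 ≡ 3 (mod 5).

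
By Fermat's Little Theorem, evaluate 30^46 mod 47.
By Fermat's Little Theorem, 30^{46} ≡ 1 (mod 47) since 47 is prime and gcd(30, 47) = 1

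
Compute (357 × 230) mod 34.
0

(357 × 230) = 82110
82110 mod 34 = 0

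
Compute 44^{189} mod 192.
128

Using successive squaring:
Binary expansion of 189: 10111101
Powers of 44 mod 192 (each is the square of the previous):
  44^1 ≡ 44 (mod 192)
  44^2 ≡ 44² = 1936 ≡ 16 (mod 192)
  44^4 ≡ 16² = 256 ≡ 64 (mod 192)
  44^8 ≡ 64² = 4096 ≡ 64 (mod 192)
  44^16 ≡ 64² = 4096 ≡ 64 (mod 192)
  44^32 ≡ 64² = 4096 ≡ 64 (mod 192)
  44^64 ≡ 64² = 4096 ≡ 64 (mod 192)
  44^128 ≡ 64² = 4096 ≡ 64 (mod 192)
189 = 128 + 32 + 16 + 8 + 4 + 1, so 44^189 = 44^128 × 44^32 × 44^16 × 44^8 × 44^4 × 44^1 ≡ 64 × 64 × 64 × 64 × 64 × 44 (mod 192)
Multiplying step by step:
  64 × 64 = 4096 ≡ 64 (mod 192)
  64 × 64 = 4096 ≡ 64 (mod 192)
  64 × 64 = 4096 ≡ 64 (mod 192)
  64 × 64 = 4096 ≡ 64 (mod 192)
  64 × 44 = 2816 ≡ 128 (mod 192)
Result: 44^189 ≡ 128 (mod 192)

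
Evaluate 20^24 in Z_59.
Using repeated squaring. 24 = 16 + 8 (binary 11000). Repeated squaring mod 59: 20^1 ≡ 20; 20^2 ≡ 20² = 400 ≡ 46; 20^4 ≡ 46² = 2116 ≡ 51; 20^8 ≡ 51² = 2601 ≡ 5; 20^16 ≡ 5² = 25 ≡ 25. Multiply: 20^24 = 20^16 × 20^8 ≡ 25 × 5 (mod 59): 25 × 5 = 125 ≡ 7. So 20^24 ≡ 7 (mod 59).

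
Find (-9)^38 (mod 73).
Using repeated squaring. (-9) ≡ 64 (mod 73). 38 = 32 + 4 + 2 (binary 100110). Repeated squaring mod 73: 64^1 ≡ 64; 64^2 ≡ 64² = 4096 ≡ 8; 64^4 ≡ 8² = 64 ≡ 64; 64^8 ≡ 64² = 4096 ≡ 8; 64^16 ≡ 8² = 64 ≡ 64; 64^32 ≡ 64² = 4096 ≡ 8. Multiply: (-9)^38 ≡ 64^32 × 64^4 × 64^2 ≡ 8 × 64 × 8 (mod 73): 8 × 64 = 512 ≡ 1; 1 × 8 = 8 ≡ 8. So (-9)^38 ≡ 8 (mod 73).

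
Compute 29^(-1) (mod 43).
3

Using Extended Euclidean Algorithm:
gcd(29, 43) = 1
Bezout coefficients: 29 × 3 + 43 × -2 = 1
So 29 × 3 ≡ 1 (mod 43)
The inverse is 3 mod 43 = 3
Verification: 29 × 3 = 87 = 2 × 43 + 1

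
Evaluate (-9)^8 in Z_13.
(-9) ≡ 4 (mod 13). 8 = 8 (binary 1000). Repeated squaring mod 13: 4^1 ≡ 4; 4^2 ≡ 4² = 16 ≡ 3; 4^4 ≡ 3² = 9 ≡ 9; 4^8 ≡ 9² = 81 ≡ 3. So (-9)^8 ≡ 3 (mod 13).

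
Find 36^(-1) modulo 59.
41

Using Extended Euclidean Algorithm:
gcd(36, 59) = 1
Bezout coefficients: 36 × -18 + 59 × 11 = 1
So 36 × -18 ≡ 1 (mod 59)
The inverse is -18 mod 59 = 41
Verification: 36 × 41 = 1476 = 25 × 59 + 1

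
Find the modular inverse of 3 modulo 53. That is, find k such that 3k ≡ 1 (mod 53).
18

Using Extended Euclidean Algorithm:
gcd(3, 53) = 1
Bezout coefficients: 3 × 18 + 53 × -1 = 1
So 3 × 18 ≡ 1 (mod 53)
The inverse is 18 mod 53 = 18
Verification: 3 × 18 = 54 = 1 × 53 + 1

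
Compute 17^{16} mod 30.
1

Using successive squaring:
Binary expansion of 16: 10000
Powers of 17 mod 30 (each is the square of the previous):
  17^1 ≡ 17 (mod 30)
  17^2 ≡ 17² = 289 ≡ 19 (mod 30)
  17^4 ≡ 19² = 361 ≡ 1 (mod 30)
  17^8 ≡ 1² = 1 ≡ 1 (mod 30)
  17^16 ≡ 1² = 1 ≡ 1 (mod 30)
16 is a power of 2, so 17^16 is the last square: ≡ 1 (mod 30)
Result: 17^16 ≡ 1 (mod 30)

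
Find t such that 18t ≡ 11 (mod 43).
3

Since gcd(18, 43) = 1 divides 11, a solution exists.
Multiply both sides by the inverse of 18 mod 43:
  18^(-1) mod 43 = 12
  x ≡ 12 × 11 ≡ 132 ≡ 3 (mod 43)
Verification: 18 × 3 = 54 = 1 × 43 + 11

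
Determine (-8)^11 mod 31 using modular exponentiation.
Using repeated squaring. (-8) ≡ 23 (mod 31). 11 = 8 + 2 + 1 (binary 1011). Repeated squaring mod 31: 23^1 ≡ 23; 23^2 ≡ 23² = 529 ≡ 2; 23^4 ≡ 2² = 4 ≡ 4; 23^8 ≡ 4² = 16 ≡ 16. Multiply: (-8)^11 ≡ 23^8 × 23^2 × 23^1 ≡ 16 × 2 × 23 (mod 31): 16 × 2 = 32 ≡ 1; 1 × 23 = 23 ≡ 23. So (-8)^11 ≡ 23 (mod 31).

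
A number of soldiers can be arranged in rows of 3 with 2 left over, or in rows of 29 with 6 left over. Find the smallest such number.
M = 3 × 29 = 87. M₁ = 29, y₁ ≡ 2 (mod 3). M₂ = 3, y₂ ≡ 10 (mod 29). n = 2×29×2 + 6×3×10 ≡ 35 (mod 87). The smallest positive such number is 35.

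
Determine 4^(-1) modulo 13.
4^(-1) ≡ 10 (mod 13). Verification: 4 × 10 = 40 ≡ 1 (mod 13)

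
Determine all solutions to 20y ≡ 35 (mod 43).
34

Since gcd(20, 43) = 1 divides 35, a solution exists.
Multiply both sides by the inverse of 20 mod 43:
  20^(-1) mod 43 = 28
  x ≡ 28 × 35 ≡ 980 ≡ 34 (mod 43)
Verification: 20 × 34 = 680 = 15 × 43 + 35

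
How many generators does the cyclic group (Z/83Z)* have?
40

The number of primitive roots modulo p is φ(p-1) = φ(82)
φ(82) = 40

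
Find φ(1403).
1320

Prime factorization: 1403 = 23 × 61
Using the formula φ(n) = n × Π(1 - 1/p) for each prime factor p:
φ(1403) = 1403 × (1 - 1/23) × (1 - 1/61)
φ(1403) = 1320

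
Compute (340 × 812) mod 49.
14

(340 × 812) = 276080
276080 mod 49 = 14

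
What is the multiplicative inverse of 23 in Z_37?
23^(-1) ≡ 29 (mod 37). Verification: 23 × 29 = 667 ≡ 1 (mod 37)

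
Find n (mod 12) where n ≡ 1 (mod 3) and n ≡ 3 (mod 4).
M = 3 × 4 = 12. M₁ = 4, y₁ ≡ 1 (mod 3). M₂ = 3, y₂ ≡ 3 (mod 4). n = 1×4×1 + 3×3×3 ≡ 7 (mod 12)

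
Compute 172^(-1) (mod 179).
172^(-1) ≡ 51 (mod 179). Verification: 172 × 51 = 8772 ≡ 1 (mod 179)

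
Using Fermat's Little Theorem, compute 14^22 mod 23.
By Fermat's Little Theorem, 14^{22} ≡ 1 (mod 23) since 23 is prime and gcd(14, 23) = 1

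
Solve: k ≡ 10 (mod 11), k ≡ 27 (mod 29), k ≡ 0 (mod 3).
M = 11 × 29 × 3 = 957. M₁ = 87, y₁ ≡ 10 (mod 11). M₂ = 33, y₂ ≡ 22 (mod 29). M₃ = 319, y₃ ≡ 1 (mod 3). k = 10×87×10 + 27×33×22 + 0×319×1 ≡ 549 (mod 957)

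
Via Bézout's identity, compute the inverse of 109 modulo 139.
Extended GCD: 109(-51) + 139(40) = 1. So 109^(-1) ≡ 88 ≡ 88 (mod 139). Verify: 109 × 88 = 9592 ≡ 1 (mod 139)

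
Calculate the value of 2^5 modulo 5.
5 = 4 + 1 (binary 101). Repeated squaring mod 5: 2^1 ≡ 2; 2^2 ≡ 2² = 4 ≡ 4; 2^4 ≡ 4² = 16 ≡ 1. Multiply: 2^5 = 2^4 × 2^1 ≡ 1 × 2 (mod 5): 1 × 2 = 2 ≡ 2. So 2^5 ≡ 2 (mod 5).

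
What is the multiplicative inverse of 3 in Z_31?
3^(-1) ≡ 21 (mod 31). Verification: 3 × 21 = 63 ≡ 1 (mod 31)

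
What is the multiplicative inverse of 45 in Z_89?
2

Using Extended Euclidean Algorithm:
gcd(45, 89) = 1
Bezout coefficients: 45 × 2 + 89 × -1 = 1
So 45 × 2 ≡ 1 (mod 89)
The inverse is 2 mod 89 = 2
Verification: 45 × 2 = 90 = 1 × 89 + 1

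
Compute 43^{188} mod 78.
55

Using successive squaring:
Binary expansion of 188: 10111100
Powers of 43 mod 78 (each is the square of the previous):
  43^1 ≡ 43 (mod 78)
  43^2 ≡ 43² = 1849 ≡ 55 (mod 78)
  43^4 ≡ 55² = 3025 ≡ 61 (mod 78)
  43^8 ≡ 61² = 3721 ≡ 55 (mod 78)
  43^16 ≡ 55² = 3025 ≡ 61 (mod 78)
  43^32 ≡ 61² = 3721 ≡ 55 (mod 78)
  43^64 ≡ 55² = 3025 ≡ 61 (mod 78)
  43^128 ≡ 61² = 3721 ≡ 55 (mod 78)
188 = 128 + 32 + 16 + 8 + 4, so 43^188 = 43^128 × 43^32 × 43^16 × 43^8 × 43^4 ≡ 55 × 55 × 61 × 55 × 61 (mod 78)
Multiplying step by step:
  55 × 55 = 3025 ≡ 61 (mod 78)
  61 × 61 = 3721 ≡ 55 (mod 78)
  55 × 55 = 3025 ≡ 61 (mod 78)
  61 × 61 = 3721 ≡ 55 (mod 78)
Result: 43^188 ≡ 55 (mod 78)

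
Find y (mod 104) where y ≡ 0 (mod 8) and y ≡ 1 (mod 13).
M = 8 × 13 = 104. M₁ = 13, y₁ ≡ 5 (mod 8). M₂ = 8, y₂ ≡ 5 (mod 13). y = 0×13×5 + 1×8×5 ≡ 40 (mod 104)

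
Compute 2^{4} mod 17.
16

Using successive squaring:
Binary expansion of 4: 100
Powers of 2 mod 17 (each is the square of the previous):
  2^1 ≡ 2 (mod 17)
  2^2 ≡ 2² = 4 ≡ 4 (mod 17)
  2^4 ≡ 4² = 16 ≡ 16 (mod 17)
4 is a power of 2, so 2^4 is the last square: ≡ 16 (mod 17)
Result: 2^4 ≡ 16 (mod 17)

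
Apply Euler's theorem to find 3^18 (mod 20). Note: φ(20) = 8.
By Euler: 3^{8} ≡ 1 (mod 20) since gcd(3, 20) = 1. 18 = 2×8 + 2. So 3^{18} ≡ 3^{2} ≡ 9 (mod 20)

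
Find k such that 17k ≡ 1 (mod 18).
17

Since gcd(17, 18) = 1 divides 1, a solution exists.
Multiply both sides by the inverse of 17 mod 18:
  17^(-1) mod 18 = 17
  x ≡ 17 × 1 ≡ 17 ≡ 17 (mod 18)
Verification: 17 × 17 = 289 = 16 × 18 + 1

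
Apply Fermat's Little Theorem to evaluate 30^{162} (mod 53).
52

By Fermat's Little Theorem, a^(p-1) ≡ 1 (mod p) for prime p and gcd(a, p) = 1
Here p = 53, so 30^52 ≡ 1 (mod 53)
We can reduce the exponent: 162 mod 52 = 6
So 30^162 ≡ 30^6 (mod 53)
Computing: 30^6 mod 53 = 52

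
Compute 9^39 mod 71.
Using repeated squaring. 39 = 32 + 4 + 2 + 1 (binary 100111). Repeated squaring mod 71: 9^1 ≡ 9; 9^2 ≡ 9² = 81 ≡ 10; 9^4 ≡ 10² = 100 ≡ 29; 9^8 ≡ 29² = 841 ≡ 60; 9^16 ≡ 60² = 3600 ≡ 50; 9^32 ≡ 50² = 2500 ≡ 15. Multiply: 9^39 = 9^32 × 9^4 × 9^2 × 9^1 ≡ 15 × 29 × 10 × 9 (mod 71): 15 × 29 = 435 ≡ 9; 9 × 10 = 90 ≡ 19; 19 × 9 = 171 ≡ 29. So 9^39 ≡ 29 (mod 71).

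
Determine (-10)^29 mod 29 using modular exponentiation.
Using Fermat: (-10)^{28} ≡ 1 (mod 29). 29 ≡ 1 (mod 28). So (-10)^{29} ≡ (-10)^{1} ≡ 19 (mod 29)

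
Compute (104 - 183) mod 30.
11

(104 - 183) = -79
-79 mod 30 = 11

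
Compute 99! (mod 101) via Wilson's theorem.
(100)! = (99)! × (100) ≡ -1 (mod 101). So (99)! ≡ -1 × (100)^(-1) ≡ (-1)×(-1) = 1 (mod 101)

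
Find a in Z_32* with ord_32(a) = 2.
31 has order 2 mod 32 since 31^{2} ≡ 1 (mod 32) and no smaller power works.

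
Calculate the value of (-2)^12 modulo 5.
Using Fermat: (-2)^{4} ≡ 1 (mod 5). 12 ≡ 0 (mod 4). So (-2)^{12} ≡ (-2)^{0} ≡ 1 (mod 5)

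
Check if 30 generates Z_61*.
p - 1 = 60 has prime divisors 2, 3, 5. Check 30^(60/q) mod 61 for each: 30^(60/2) = 30^30 ≡ 60, 30^(60/3) = 30^20 ≡ 13, 30^(60/5) = 30^12 ≡ 34 (mod 61). None of these is 1, so 30 has order 60 = φ(61), so it is a primitive root mod 61.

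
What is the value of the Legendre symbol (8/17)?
(8/17) = 8^{8} mod 17 = 1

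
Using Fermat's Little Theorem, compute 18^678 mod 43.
By Fermat: 18^{42} ≡ 1 (mod 43). 678 ≡ 6 (mod 42). So 18^{678} ≡ 18^{6} ≡ 41 (mod 43)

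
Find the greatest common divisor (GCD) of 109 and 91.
1

Using the Euclidean algorithm:
109 = 1 × 91 + 18
91 = 5 × 18 + 1
18 = 18 × 1 + 0

GCD(109, 91) = 1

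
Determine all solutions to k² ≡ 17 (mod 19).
The square roots of 17 mod 19 are 6 and 13. Verify: 6² = 36 ≡ 17 (mod 19)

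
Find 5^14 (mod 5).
Using repeated squaring. 5 ≡ 0 (mod 5). 14 = 8 + 4 + 2 (binary 1110). Repeated squaring mod 5: 0^1 ≡ 0; 0^2 ≡ 0² = 0 ≡ 0; 0^4 ≡ 0² = 0 ≡ 0; 0^8 ≡ 0² = 0 ≡ 0. Multiply: 5^14 ≡ 0^8 × 0^4 × 0^2 ≡ 0 × 0 × 0 (mod 5): 0 × 0 = 0 ≡ 0; 0 × 0 = 0 ≡ 0. So 5^14 ≡ 0 (mod 5).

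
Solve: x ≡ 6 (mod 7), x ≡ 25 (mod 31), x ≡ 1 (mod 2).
M = 7 × 31 × 2 = 434. M₁ = 62, y₁ ≡ 6 (mod 7). M₂ = 14, y₂ ≡ 20 (mod 31). M₃ = 217, y₃ ≡ 1 (mod 2). x = 6×62×6 + 25×14×20 + 1×217×1 ≡ 335 (mod 434)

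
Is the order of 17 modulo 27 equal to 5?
No, the actual order is 6, not 5.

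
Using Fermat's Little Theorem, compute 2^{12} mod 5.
1

By Fermat's Little Theorem, a^(p-1) ≡ 1 (mod p) for prime p and gcd(a, p) = 1
Here p = 5, so 2^4 ≡ 1 (mod 5)
We can reduce the exponent: 12 mod 4 = 0
So 2^12 ≡ 2^0 (mod 5)
Computing: 2^0 mod 5 = 1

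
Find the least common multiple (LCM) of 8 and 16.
16

First find GCD(8, 16) using the Euclidean algorithm:
8 = 0 × 16 + 8
16 = 2 × 8 + 0
GCD(8, 16) = 8

LCM formula: LCM(a, b) = (a × b) / GCD(a, b)
LCM(8, 16) = (8 × 16) / 8
LCM(8, 16) = 128 / 8
LCM(8, 16) = 16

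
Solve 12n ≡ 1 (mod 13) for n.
12

Using Extended Euclidean Algorithm:
gcd(12, 13) = 1
Bezout coefficients: 12 × -1 + 13 × 1 = 1
So 12 × -1 ≡ 1 (mod 13)
The inverse is -1 mod 13 = 12
Verification: 12 × 12 = 144 = 11 × 13 + 1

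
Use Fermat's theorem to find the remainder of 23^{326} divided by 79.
55

By Fermat's Little Theorem, a^(p-1) ≡ 1 (mod p) for prime p and gcd(a, p) = 1
Here p = 79, so 23^78 ≡ 1 (mod 79)
We can reduce the exponent: 326 mod 78 = 14
So 23^326 ≡ 23^14 (mod 79)
Computing: 23^14 mod 79 = 55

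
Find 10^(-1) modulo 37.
26

Using Extended Euclidean Algorithm:
gcd(10, 37) = 1
Bezout coefficients: 10 × -11 + 37 × 3 = 1
So 10 × -11 ≡ 1 (mod 37)
The inverse is -11 mod 37 = 26
Verification: 10 × 26 = 260 = 7 × 37 + 1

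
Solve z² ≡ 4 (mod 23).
The square roots of 4 mod 23 are 2 and 21. Verify: 2² = 4 ≡ 4 (mod 23)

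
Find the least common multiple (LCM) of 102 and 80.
4080

First find GCD(102, 80) using the Euclidean algorithm:
102 = 1 × 80 + 22
80 = 3 × 22 + 14
22 = 1 × 14 + 8
14 = 1 × 8 + 6
8 = 1 × 6 + 2
6 = 3 × 2 + 0
GCD(102, 80) = 2

LCM formula: LCM(a, b) = (a × b) / GCD(a, b)
LCM(102, 80) = (102 × 80) / 2
LCM(102, 80) = 8160 / 2
LCM(102, 80) = 4080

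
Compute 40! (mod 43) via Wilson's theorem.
(42)! = (40)! × (41) × (42) ≡ -1 (mod 43). So (40)! ≡ -1 × [(42)(41)]^(-1) ≡ 21 (mod 43)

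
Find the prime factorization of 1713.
3 × 571

Divide by primes starting from smallest:
1713 ÷ 3 = 571
571 ÷ 571 = 1

1713 = 3 × 571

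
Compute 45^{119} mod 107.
51

Using successive squaring:
Binary expansion of 119: 1110111
Powers of 45 mod 107 (each is the square of the previous):
  45^1 ≡ 45 (mod 107)
  45^2 ≡ 45² = 2025 ≡ 99 (mod 107)
  45^4 ≡ 99² = 9801 ≡ 64 (mod 107)
  45^8 ≡ 64² = 4096 ≡ 30 (mod 107)
  45^16 ≡ 30² = 900 ≡ 44 (mod 107)
  45^32 ≡ 44² = 1936 ≡ 10 (mod 107)
  45^64 ≡ 10² = 100 ≡ 100 (mod 107)
119 = 64 + 32 + 16 + 4 + 2 + 1, so 45^119 = 45^64 × 45^32 × 45^16 × 45^4 × 45^2 × 45^1 ≡ 100 × 10 × 44 × 64 × 99 × 45 (mod 107)
Multiplying step by step:
  100 × 10 = 1000 ≡ 37 (mod 107)
  37 × 44 = 1628 ≡ 23 (mod 107)
  23 × 64 = 1472 ≡ 81 (mod 107)
  81 × 99 = 8019 ≡ 101 (mod 107)
  101 × 45 = 4545 ≡ 51 (mod 107)
Result: 45^119 ≡ 51 (mod 107)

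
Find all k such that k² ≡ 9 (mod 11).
The square roots of 9 mod 11 are 3 and 8. Verify: 3² = 9 ≡ 9 (mod 11)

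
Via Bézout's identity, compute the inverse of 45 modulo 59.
Extended GCD: 45(21) + 59(-16) = 1. So 45^(-1) ≡ 21 ≡ 21 (mod 59). Verify: 45 × 21 = 945 ≡ 1 (mod 59)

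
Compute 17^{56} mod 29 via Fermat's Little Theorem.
1

By Fermat's Little Theorem, a^(p-1) ≡ 1 (mod p) for prime p and gcd(a, p) = 1
Here p = 29, so 17^28 ≡ 1 (mod 29)
We can reduce the exponent: 56 mod 28 = 0
So 17^56 ≡ 17^0 (mod 29)
Computing: 17^0 mod 29 = 1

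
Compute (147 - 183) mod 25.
14

(147 - 183) = -36
-36 mod 25 = 14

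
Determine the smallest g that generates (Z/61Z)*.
2

A primitive root g modulo p has order p-1 = 60
Prime divisors of 60: [2, 3, 5]
g is a primitive root iff g^(60/q) ≢ 1 (mod 61) for each prime divisor q
Testing small values:
  g = 2: 2^30 ≡ 60, 2^20 ≡ 47, 2^12 ≡ 9 (mod 61) → none is 1, primitive root!
The smallest primitive root is 2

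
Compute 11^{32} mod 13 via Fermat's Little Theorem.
9

By Fermat's Little Theorem, a^(p-1) ≡ 1 (mod p) for prime p and gcd(a, p) = 1
Here p = 13, so 11^12 ≡ 1 (mod 13)
We can reduce the exponent: 32 mod 12 = 8
So 11^32 ≡ 11^8 (mod 13)
Computing: 11^8 mod 13 = 9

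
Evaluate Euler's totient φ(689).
624

Prime factorization: 689 = 13 × 53
Using the formula φ(n) = n × Π(1 - 1/p) for each prime factor p:
φ(689) = 689 × (1 - 1/13) × (1 - 1/53)
φ(689) = 624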